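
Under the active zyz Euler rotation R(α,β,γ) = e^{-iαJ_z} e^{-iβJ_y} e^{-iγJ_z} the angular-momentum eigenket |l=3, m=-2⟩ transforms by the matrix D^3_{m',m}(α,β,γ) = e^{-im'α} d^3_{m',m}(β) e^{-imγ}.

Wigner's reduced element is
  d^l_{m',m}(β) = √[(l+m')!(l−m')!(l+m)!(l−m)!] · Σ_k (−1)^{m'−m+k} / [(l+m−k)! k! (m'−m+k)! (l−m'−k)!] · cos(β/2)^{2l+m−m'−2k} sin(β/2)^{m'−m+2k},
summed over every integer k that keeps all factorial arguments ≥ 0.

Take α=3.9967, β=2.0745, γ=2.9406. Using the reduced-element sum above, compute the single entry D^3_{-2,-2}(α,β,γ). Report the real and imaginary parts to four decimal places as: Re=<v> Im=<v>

First d^3_{-2,-2}(β=2.0745), then the phase factors e^{-i(-2)α} and e^{-i(-2)γ}:
Half-angle: c=0.508590, s=0.861009. N=√(1·120·1·120)=120.000000
The bounds max(0,m−m')=0 and min(l+m,l−m')=1 give 2 terms
  k=0: (−1)^0·120.0000/(120)·0.5086^6·0.8610^0 = +0.017306
  k=1: (−1)^1·120.0000/(24)·0.5086^4·0.8610^2 = -0.248003
d^3_{-2,-2}(2.0745) = +0.017306 -0.248003 = -0.230696
Attach z-rotation phases: D = e^{-i(-2)(3.9967)}·(-0.230696)·e^{-i(-2)(2.9406)} = -0.059880-0.222790i

Re=-0.0599 Im=-0.2228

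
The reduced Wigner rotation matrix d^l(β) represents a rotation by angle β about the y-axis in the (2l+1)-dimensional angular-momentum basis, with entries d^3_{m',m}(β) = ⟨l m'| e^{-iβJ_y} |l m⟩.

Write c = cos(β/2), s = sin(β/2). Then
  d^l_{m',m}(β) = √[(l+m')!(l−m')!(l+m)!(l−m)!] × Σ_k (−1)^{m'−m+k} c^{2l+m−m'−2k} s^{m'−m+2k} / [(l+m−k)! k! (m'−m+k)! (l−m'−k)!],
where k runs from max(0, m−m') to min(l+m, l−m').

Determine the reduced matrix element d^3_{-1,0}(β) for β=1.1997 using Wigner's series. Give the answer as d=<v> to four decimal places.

d^3_{-1,0}(β=1.1997) via Wigner's sum:
Half-angle: c=0.825420, s=0.564519. N=√(2·24·6·6)=41.569219
Admissible k: 1..3 (factorial args all ≥0)
  k=1: (−1)^0·41.5692/(12)·0.8254^5·0.5645^1 = +0.749281
  k=2: (−1)^1·41.5692/(4)·0.8254^3·0.5645^3 = -1.051410
  k=3: (−1)^2·41.5692/(12)·0.8254^1·0.5645^5 = +0.163930
d^3_{-1,0}(1.1997) = +0.749281 -1.051410 +0.163930 = -0.138200

d=-0.1382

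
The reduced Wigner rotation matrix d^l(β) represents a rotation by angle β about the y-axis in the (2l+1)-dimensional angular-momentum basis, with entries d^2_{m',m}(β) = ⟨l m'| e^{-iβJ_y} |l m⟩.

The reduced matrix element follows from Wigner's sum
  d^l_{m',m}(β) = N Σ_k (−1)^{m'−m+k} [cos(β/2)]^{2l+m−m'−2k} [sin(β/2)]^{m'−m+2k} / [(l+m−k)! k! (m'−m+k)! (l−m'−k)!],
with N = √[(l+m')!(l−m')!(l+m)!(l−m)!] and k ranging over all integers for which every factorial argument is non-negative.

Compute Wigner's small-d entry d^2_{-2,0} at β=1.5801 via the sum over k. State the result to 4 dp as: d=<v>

d^2_{-2,0}(β=1.5801) via Wigner's sum:
Half-angle: c=0.703810, s=0.710388. N=√(1·24·2·2)=9.797959
Admissible k: 2..2 (factorial args all ≥0)
  k=2: (−1)^0·9.7980/(4)·0.7038^2·0.7104^2 = +0.612319
d^2_{-2,0}(1.5801) = +0.612319

d=0.6123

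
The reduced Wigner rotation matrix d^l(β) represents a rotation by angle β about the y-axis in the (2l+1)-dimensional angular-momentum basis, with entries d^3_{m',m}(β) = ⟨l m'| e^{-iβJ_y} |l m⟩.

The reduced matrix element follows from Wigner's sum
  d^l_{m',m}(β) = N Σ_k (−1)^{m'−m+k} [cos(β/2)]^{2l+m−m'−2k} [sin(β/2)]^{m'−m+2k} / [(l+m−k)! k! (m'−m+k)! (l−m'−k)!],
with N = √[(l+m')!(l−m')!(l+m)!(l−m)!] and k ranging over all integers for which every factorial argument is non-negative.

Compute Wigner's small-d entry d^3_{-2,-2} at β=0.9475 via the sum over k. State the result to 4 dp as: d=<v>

d=-0.1560

d^3_{-2,-2}(β=0.9475) via Wigner's sum:
Half-angle: c=0.889864, s=0.456226. N=√(1·120·1·120)=120.000000
Admissible k: 0..1 (factorial args all ≥0)
  k=0: (−1)^0·120.0000/(120)·0.8899^6·0.4562^0 = +0.496525
  k=1: (−1)^1·120.0000/(24)·0.8899^4·0.4562^2 = -0.652567
d^3_{-2,-2}(0.9475) = +0.496525 -0.652567 = -0.156042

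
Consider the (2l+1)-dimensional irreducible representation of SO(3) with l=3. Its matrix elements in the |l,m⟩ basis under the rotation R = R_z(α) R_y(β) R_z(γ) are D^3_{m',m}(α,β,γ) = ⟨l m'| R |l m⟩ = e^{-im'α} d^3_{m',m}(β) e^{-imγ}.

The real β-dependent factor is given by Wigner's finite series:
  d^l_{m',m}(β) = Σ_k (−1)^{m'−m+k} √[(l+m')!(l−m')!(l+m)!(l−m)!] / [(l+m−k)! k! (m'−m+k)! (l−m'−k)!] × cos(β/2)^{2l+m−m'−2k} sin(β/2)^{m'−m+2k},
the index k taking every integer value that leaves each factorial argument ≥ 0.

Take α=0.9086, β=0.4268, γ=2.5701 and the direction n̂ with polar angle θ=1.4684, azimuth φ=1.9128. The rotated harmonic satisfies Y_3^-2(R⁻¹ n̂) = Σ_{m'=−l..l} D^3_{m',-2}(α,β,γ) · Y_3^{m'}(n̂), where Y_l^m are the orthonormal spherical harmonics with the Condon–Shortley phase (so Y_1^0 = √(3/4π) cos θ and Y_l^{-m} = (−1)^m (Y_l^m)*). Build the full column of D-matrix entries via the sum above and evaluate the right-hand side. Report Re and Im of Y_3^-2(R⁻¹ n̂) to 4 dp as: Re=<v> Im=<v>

Need the full column D^3_{m',-2} for m'=−3..3 at α=0.9086, β=0.4268, γ=2.5701.
cos(β/2)=0.977316, sin(β/2)=0.211784
d^3_{-3,-2}: single k=1 term ⇒ +0.462535;  D = -0.005559+0.462502i
d^3_{-2,-2}: k∈[0..1] ⇒ +0.871388 -0.204596 = +0.666792;  D = +0.520896+0.416267i
d^3_{-1,-2}: k∈[0..1] ⇒ -0.597131 +0.056081 = -0.541050;  D = -0.526256+0.125656i
d^3_{0,-2}: k∈[0..1] ⇒ +0.224124 -0.010525 = +0.213599;  D = +0.088618-0.194349i
d^3_{1,-2}: k∈[0..1] ⇒ -0.056081 +0.001317 = -0.054764;  D = +0.025327+0.048556i
d^3_{2,-2}: k∈[0..1] ⇒ +0.009608 -0.000090 = +0.009517;  D = -0.009361-0.001717i
d^3_{3,-2}: single k=0 term ⇒ -0.001020;  D = +0.000762-0.000678i
Y_3^{m'}(θ=1.4684,φ=1.9128) and Σ D·Y over m':
  (-0.0056+0.4625i)·(+0.3512+0.2128i)  (+0.5209+0.4163i)·(-0.0801+0.0653i)  (-0.5263+0.1257i)·(+0.1022+0.2870i)  (+0.0886-0.1943i)·(-0.1124+0.0000i)  (+0.0253+0.0486i)·(-0.1022+0.2870i)  (-0.0094-0.0017i)·(-0.0801-0.0653i)  (+0.0008-0.0007i)·(-0.3512+0.2128i)
Y_3^-2(R⁻¹ n̂) = -0.285137+0.049036i

Re=-0.2851 Im=0.0490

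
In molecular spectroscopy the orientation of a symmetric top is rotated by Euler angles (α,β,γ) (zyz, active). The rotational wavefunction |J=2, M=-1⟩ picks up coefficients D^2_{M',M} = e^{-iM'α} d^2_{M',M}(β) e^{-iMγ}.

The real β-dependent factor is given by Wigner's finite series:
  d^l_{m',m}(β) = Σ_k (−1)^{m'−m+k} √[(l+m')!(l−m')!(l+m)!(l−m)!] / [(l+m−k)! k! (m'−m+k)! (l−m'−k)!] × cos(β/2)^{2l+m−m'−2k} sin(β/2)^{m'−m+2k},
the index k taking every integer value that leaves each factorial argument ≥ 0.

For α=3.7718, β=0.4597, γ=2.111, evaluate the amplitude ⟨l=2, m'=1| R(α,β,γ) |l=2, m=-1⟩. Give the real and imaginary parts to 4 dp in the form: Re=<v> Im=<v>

Re=-0.0130 Im=-0.1444

D^2_{1,-1}(3.7718,0.4597,2.111) = e^{-i·1·3.7718}·d^2_{1,-1}(0.4597)·e^{-i·-1·2.111}. Compute d first:
Half-angle: c=0.973701, s=0.227831. N=√(6·1·1·6)=6.000000
The bounds max(0,m−m')=0 and min(l+m,l−m')=1 give 2 terms
  k=0: (−1)^2·6.0000/(2)·0.9737^2·0.2278^2 = +0.147638
  k=1: (−1)^3·6.0000/(6)·0.9737^0·0.2278^4 = -0.002694
d^2_{1,-1}(0.4597) = +0.147638 -0.002694 = +0.144944
Phases: e^{-i·(1)·3.7718}=-0.807905+0.589312i, e^{-i·(-1)·2.111}=-0.514311+0.857604i ⇒ D=-0.013028-0.144357i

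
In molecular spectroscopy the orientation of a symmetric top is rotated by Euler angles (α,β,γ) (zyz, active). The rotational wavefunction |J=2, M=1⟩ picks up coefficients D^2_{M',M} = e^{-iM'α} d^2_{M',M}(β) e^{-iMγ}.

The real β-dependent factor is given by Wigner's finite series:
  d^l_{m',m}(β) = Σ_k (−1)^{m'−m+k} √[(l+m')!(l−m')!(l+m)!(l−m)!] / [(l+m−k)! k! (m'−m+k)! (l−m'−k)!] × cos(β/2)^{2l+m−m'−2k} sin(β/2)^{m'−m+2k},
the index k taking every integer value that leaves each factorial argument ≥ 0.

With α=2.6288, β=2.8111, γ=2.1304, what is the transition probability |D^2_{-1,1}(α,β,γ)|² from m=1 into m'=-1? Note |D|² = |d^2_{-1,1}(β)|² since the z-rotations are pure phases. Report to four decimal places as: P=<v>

P=0.7528

D^2_{-1,1}(2.6288,2.8111,2.1304) = e^{-i·-1·2.6288}·d^2_{-1,1}(2.8111)·e^{-i·1·2.1304}. Compute d first:
With c≡cos(β/2)=0.164495 and s≡sin(β/2)=0.986378, N=[1·6·6·1]^{1/2}=6.000000
k: max(0,(1)−(-1))=2 … min(2+(1),2−(-1))=3
  k=2: (−1)^0·6.0000/(2)·0.1645^2·0.9864^2 = +0.078980
  k=3: (−1)^1·6.0000/(6)·0.1645^0·0.9864^4 = -0.946615
d^2_{-1,1}(2.8111) = +0.078980 -0.946615 = -0.867635
|D^2_{-1,1}|² = |d^2_{-1,1}(β)|² = (-0.867635)² = 0.752791 (the z-rotation phases have unit modulus)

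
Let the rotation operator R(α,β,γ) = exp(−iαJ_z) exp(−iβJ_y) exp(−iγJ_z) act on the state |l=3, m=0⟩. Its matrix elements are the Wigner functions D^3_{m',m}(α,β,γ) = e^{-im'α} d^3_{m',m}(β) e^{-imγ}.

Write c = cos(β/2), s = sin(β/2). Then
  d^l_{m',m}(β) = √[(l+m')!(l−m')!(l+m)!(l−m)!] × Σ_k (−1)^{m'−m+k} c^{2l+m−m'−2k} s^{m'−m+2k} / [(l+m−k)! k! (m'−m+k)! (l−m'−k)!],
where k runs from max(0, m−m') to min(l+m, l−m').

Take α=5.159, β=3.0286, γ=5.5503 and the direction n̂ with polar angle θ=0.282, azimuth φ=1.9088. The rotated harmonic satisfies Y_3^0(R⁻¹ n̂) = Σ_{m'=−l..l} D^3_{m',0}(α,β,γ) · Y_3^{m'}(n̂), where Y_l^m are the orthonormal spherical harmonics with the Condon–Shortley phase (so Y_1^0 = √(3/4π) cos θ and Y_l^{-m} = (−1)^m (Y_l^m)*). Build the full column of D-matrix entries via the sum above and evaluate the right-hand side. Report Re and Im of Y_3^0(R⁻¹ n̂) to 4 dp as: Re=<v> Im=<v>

Re=-0.6829 Im=0.0000

Need the full column D^3_{m',0} for m'=−3..3 at α=5.159, β=3.0286, γ=5.5503.
cos(β/2)=0.056466, sin(β/2)=0.998405
d^3_{-3,0}: single k=3 term ⇒ +0.000801;  D = -0.000780+0.000183i
d^3_{-2,0}: k∈[2..3] ⇒ +0.000056 -0.017353 = -0.017297;  D = +0.010844+0.013476i
d^3_{-1,0}: k∈[1..3] ⇒ +0.000002 -0.001862 +0.194049 = +0.192189;  D = +0.083009-0.173339i
d^3_{0,0}: k∈[0..3] ⇒ +0.000000 -0.000091 +0.028513 -0.990465 = -0.962043;  D = -0.962043+0.000000i
d^3_{1,0}: k∈[0..2] ⇒ -0.000002 +0.001862 -0.194049 = -0.192189;  D = -0.083009-0.173339i
d^3_{2,0}: k∈[0..1] ⇒ +0.000056 -0.017353 = -0.017297;  D = +0.010844-0.013476i
d^3_{3,0}: single k=0 term ⇒ -0.000801;  D = +0.000780+0.000183i
Y_3^{m'}(θ=0.282,φ=1.9088) and Σ D·Y over m':
  (-0.0008+0.0002i)·(+0.0076+0.0048i)  (+0.0108+0.0135i)·(-0.0593+0.0476i)  (+0.0830-0.1733i)·(-0.1077-0.3065i)  (-0.9620+0.0000i)·(+0.5781+0.0000i)  (-0.0830-0.1733i)·(+0.1077-0.3065i)  (+0.0108-0.0135i)·(-0.0593-0.0476i)  (+0.0008+0.0002i)·(-0.0076+0.0048i)
Y_3^0(R⁻¹ n̂) = -0.682882+0.000000i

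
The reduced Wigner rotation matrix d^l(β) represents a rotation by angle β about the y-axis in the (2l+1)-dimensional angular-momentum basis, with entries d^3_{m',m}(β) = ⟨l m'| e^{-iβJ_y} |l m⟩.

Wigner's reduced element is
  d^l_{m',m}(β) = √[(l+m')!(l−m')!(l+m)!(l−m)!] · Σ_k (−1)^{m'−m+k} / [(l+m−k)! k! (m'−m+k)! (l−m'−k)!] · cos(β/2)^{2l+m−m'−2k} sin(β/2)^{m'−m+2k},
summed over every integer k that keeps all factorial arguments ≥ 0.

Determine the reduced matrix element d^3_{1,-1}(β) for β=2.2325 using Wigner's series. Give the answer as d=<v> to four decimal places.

d^3_{1,-1}(β=2.2325) via Wigner's sum:
With c≡cos(β/2)=0.439055 and s≡sin(β/2)=0.898460, N=[24·2·2·24]^{1/2}=48.000000
Admissible k: 0..2 (factorial args all ≥0)
  k=0: (−1)^2·48.0000/(8)·0.4391^4·0.8985^2 = +0.179980
  k=1: (−1)^3·48.0000/(6)·0.4391^2·0.8985^4 = -1.004900
  k=2: (−1)^4·48.0000/(48)·0.4391^0·0.8985^6 = +0.526009
d^3_{1,-1}(2.2325) = +0.179980 -1.004900 +0.526009 = -0.298911

d=-0.2989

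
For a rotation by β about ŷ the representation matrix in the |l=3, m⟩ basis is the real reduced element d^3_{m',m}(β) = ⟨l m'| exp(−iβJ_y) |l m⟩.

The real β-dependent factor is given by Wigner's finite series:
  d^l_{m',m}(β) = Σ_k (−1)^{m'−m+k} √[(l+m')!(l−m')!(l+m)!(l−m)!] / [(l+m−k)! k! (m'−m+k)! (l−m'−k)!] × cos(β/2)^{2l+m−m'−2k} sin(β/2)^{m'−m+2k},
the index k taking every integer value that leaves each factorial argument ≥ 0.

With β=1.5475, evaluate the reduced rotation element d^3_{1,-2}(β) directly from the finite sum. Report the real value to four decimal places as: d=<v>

d=-0.4129

d^3_{1,-2}(β=1.5475) via Wigner's sum:
With c≡cos(β/2)=0.715295 and s≡sin(β/2)=0.698823, N=[24·2·1·120]^{1/2}=75.894664
k∈{0,1} keeps every argument non-negative
  k=0: (−1)^3·75.8947/(12)·0.7153^3·0.6988^3 = -0.789926
  k=1: (−1)^4·75.8947/(24)·0.7153^1·0.6988^5 = +0.376981
d^3_{1,-2}(1.5475) = -0.789926 +0.376981 = -0.412945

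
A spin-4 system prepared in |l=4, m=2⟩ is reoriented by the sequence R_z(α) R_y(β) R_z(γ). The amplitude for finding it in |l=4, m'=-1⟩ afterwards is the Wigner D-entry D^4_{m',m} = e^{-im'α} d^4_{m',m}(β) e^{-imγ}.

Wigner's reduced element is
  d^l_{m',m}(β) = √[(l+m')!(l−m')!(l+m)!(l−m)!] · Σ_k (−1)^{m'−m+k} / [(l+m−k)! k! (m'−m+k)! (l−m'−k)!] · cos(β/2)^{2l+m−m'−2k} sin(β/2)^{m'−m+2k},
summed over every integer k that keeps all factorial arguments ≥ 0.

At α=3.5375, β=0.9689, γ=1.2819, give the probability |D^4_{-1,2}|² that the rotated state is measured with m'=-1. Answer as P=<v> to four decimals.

P=0.2218

D^4_{-1,2}(3.5375,0.9689,1.2819) = e^{-i·-1·3.5375}·d^4_{-1,2}(0.9689)·e^{-i·2·1.2819}. Compute d first:
With c≡cos(β/2)=0.884931 and s≡sin(β/2)=0.465722, N=[6·120·720·2]^{1/2}=1018.233765
k: max(0,(2)−(-1))=3 … min(4+(2),4−(-1))=5
  k=3: (−1)^0·1018.2338/(72)·0.8849^5·0.4657^3 = +0.775251
  k=4: (−1)^1·1018.2338/(48)·0.8849^3·0.4657^5 = -0.322083
  k=5: (−1)^2·1018.2338/(240)·0.8849^1·0.4657^7 = +0.017841
d^4_{-1,2}(0.9689) = +0.775251 -0.322083 +0.017841 = +0.471009
|D^4_{-1,2}|² = |d^4_{-1,2}(β)|² = (+0.471009)² = 0.221850 (the z-rotation phases have unit modulus)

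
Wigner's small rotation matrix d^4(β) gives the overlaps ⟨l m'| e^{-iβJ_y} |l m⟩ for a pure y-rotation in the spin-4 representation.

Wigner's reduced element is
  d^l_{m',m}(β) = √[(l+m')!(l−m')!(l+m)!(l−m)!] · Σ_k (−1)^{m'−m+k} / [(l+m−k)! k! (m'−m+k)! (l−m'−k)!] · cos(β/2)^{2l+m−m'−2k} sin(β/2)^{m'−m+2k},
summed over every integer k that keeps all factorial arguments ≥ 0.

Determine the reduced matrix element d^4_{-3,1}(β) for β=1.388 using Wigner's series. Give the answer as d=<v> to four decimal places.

d=0.4519

d^4_{-3,1}(β=1.388) via Wigner's sum:
c=cos(1.388/2)=0.768694, s=sin(1.388/2)=0.639617; N=√[1·5040·120·6]=1904.940944
Admissible k: 4..5 (factorial args all ≥0)
  k=4: (−1)^0·1904.9409/(144)·0.7687^4·0.6396^4 = +0.773059
  k=5: (−1)^1·1904.9409/(240)·0.7687^2·0.6396^6 = -0.321142
d^4_{-3,1}(1.388) = +0.773059 -0.321142 = +0.451917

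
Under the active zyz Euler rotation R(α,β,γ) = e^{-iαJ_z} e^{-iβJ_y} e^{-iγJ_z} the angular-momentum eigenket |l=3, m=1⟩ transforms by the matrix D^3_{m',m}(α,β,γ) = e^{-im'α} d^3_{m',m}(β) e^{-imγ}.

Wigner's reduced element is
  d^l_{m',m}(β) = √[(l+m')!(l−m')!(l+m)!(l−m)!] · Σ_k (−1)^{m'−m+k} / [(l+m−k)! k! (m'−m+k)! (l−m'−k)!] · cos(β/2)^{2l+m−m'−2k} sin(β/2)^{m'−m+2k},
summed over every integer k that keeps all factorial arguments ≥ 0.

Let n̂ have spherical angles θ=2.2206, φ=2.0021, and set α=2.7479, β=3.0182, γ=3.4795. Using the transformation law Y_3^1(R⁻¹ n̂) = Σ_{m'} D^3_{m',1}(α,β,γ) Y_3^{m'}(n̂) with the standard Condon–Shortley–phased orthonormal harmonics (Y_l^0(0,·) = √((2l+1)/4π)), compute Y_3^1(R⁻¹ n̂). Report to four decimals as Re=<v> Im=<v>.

Need the full column D^3_{m',1} for m'=−3..3 at α=2.7479, β=3.0182, γ=3.4795.
cos(β/2)=0.061657, sin(β/2)=0.998097
d^3_{-3,1}: single k=4 term ⇒ +0.014612;  D = +0.000757-0.014592i
d^3_{-2,1}: k∈[3..4] ⇒ +0.001474 -0.193129 = -0.191655;  D = +0.082587-0.172949i
d^3_{-1,1}: k∈[2..4] ⇒ +0.000086 -0.030182 +0.988638 = +0.958543;  D = +0.713258-0.640365i
d^3_{0,1}: k∈[1..3] ⇒ +0.000003 -0.002422 +0.211563 = +0.209144;  D = -0.197317+0.069334i
d^3_{1,1}: k∈[0..2] ⇒ +0.000000 -0.000115 +0.022637 = +0.022521;  D = +0.022486+0.001256i
d^3_{2,1}: k∈[0..1] ⇒ -0.000003 +0.001474 = +0.001471;  D = -0.001325-0.000639i
d^3_{3,1}: single k=0 term ⇒ +0.000056;  D = +0.000037+0.000042i
Y_3^{m'}(θ=2.2206,φ=2.0021) and Σ D·Y over m':
  (+0.0008-0.0146i)·(+0.2026+0.0576i)  (+0.0826-0.1729i)·(+0.2550-0.2977i)  (+0.7133-0.6404i)·(-0.0893-0.1941i)  (-0.1973+0.0693i)·(+0.2641+0.0000i)  (+0.0225+0.0013i)·(+0.0893-0.1941i)  (-0.0013-0.0006i)·(+0.2550+0.2977i)  (+0.0000+0.0000i)·(-0.2026+0.0576i)
Y_3^1(R⁻¹ n̂) = -0.267450-0.139340i

Re=-0.2675 Im=-0.1393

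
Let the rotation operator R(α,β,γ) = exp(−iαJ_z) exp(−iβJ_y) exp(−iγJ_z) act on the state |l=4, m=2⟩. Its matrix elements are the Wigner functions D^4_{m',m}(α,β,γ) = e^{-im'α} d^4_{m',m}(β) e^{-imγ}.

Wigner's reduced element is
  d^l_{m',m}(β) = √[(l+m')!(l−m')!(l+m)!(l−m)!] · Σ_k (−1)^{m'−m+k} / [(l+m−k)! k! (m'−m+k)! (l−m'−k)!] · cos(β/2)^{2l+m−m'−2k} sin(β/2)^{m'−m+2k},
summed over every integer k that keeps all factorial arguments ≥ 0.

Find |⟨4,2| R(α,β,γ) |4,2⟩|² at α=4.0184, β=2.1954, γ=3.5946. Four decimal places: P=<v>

P=0.1041

First d^4_{2,2}(β=2.1954), then the phase factors e^{-i(2)α} and e^{-i(2)γ}:
With c≡cos(β/2)=0.455645 and s≡sin(β/2)=0.890162, N=[720·2·720·2]^{1/2}=1440.000000
Admissible k: 0..2 (factorial args all ≥0)
  k=0: (−1)^0·1440.0000/(1440)·0.4556^8·0.8902^0 = +0.001858
  k=1: (−1)^1·1440.0000/(120)·0.4556^6·0.8902^2 = -0.085090
  k=2: (−1)^2·1440.0000/(96)·0.4556^4·0.8902^4 = +0.405950
d^4_{2,2}(2.1954) = +0.001858 -0.085090 +0.405950 = +0.322718
|D^4_{2,2}|² = |d^4_{2,2}(β)|² = (+0.322718)² = 0.104147 (the z-rotation phases have unit modulus)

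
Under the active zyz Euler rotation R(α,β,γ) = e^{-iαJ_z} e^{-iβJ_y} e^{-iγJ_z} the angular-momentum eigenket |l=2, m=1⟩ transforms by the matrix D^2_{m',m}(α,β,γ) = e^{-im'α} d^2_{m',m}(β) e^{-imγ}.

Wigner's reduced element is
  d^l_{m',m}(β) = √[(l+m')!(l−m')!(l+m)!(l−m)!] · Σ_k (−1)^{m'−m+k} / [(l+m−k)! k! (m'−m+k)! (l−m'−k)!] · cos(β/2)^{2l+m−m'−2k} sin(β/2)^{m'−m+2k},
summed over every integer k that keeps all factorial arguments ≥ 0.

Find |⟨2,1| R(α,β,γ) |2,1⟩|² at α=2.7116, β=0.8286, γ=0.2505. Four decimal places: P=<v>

P=0.0869

Split into d^2_{1,1}(β=0.8286) × two z-phases.
Half-angle: c=0.915398, s=0.402549. N=√(6·1·6·1)=6.000000
Admissible k: 0..1 (factorial args all ≥0)
  k=0: (−1)^0·6.0000/(6)·0.9154^4·0.4025^0 = +0.702167
  k=1: (−1)^1·6.0000/(2)·0.9154^2·0.4025^2 = -0.407361
d^2_{1,1}(0.8286) = +0.702167 -0.407361 = +0.294806
|D^2_{1,1}|² = |d^2_{1,1}(β)|² = (+0.294806)² = 0.086911 (the z-rotation phases have unit modulus)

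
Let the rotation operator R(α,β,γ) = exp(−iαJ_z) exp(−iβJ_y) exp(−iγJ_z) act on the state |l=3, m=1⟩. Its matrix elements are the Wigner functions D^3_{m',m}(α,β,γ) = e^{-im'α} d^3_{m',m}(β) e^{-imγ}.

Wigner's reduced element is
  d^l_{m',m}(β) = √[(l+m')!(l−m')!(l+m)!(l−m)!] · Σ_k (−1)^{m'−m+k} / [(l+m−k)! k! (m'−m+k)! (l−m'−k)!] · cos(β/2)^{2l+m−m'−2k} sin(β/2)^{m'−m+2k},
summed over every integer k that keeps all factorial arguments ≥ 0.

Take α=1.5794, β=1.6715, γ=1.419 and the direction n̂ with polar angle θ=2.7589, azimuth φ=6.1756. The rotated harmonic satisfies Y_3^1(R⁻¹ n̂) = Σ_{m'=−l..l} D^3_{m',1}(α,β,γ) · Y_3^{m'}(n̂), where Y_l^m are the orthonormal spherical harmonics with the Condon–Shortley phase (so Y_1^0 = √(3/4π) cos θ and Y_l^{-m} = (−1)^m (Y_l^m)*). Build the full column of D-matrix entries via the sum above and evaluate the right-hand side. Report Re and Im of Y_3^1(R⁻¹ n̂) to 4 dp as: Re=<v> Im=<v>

Re=-0.0723 Im=-0.3104

Need the full column D^3_{m',1} for m'=−3..3 at α=1.5794, β=1.6715, γ=1.419.
cos(β/2)=0.670622, sin(β/2)=0.741800
d^3_{-3,1}: single k=4 term ⇒ +0.527409;  D = -0.519112-0.093180i
d^3_{-2,1}: k∈[3..4] ⇒ +0.778614 -0.476333 = +0.302281;  D = -0.050844+0.297975i
d^3_{-1,1}: k∈[2..4] ⇒ +0.667782 -1.089410 +0.166617 = -0.255012;  D = -0.251738-0.040729i
d^3_{0,1}: k∈[1..3] ⇒ +0.348550 -1.279394 +0.521797 = -0.409047;  D = -0.061854+0.404344i
d^3_{1,1}: k∈[0..2] ⇒ +0.090963 -0.890376 +0.817058 = +0.017645;  D = -0.017465-0.002518i
d^3_{2,1}: k∈[0..1] ⇒ -0.318181 +0.778614 = +0.460433;  D = -0.061782+0.456270i
d^3_{3,1}: single k=0 term ⇒ +0.431051;  D = +0.427635+0.054163i
Y_3^{m'}(θ=2.7589,φ=6.1756) and Σ D·Y over m':
  (-0.5191-0.0932i)·(+0.0206+0.0069i)  (-0.0508+0.2980i)·(-0.1292-0.0282i)  (-0.2517-0.0407i)·(+0.3963+0.0428i)  (-0.0619+0.4043i)·(-0.4510+0.0000i)  (-0.0175-0.0025i)·(-0.3963+0.0428i)  (-0.0618+0.4563i)·(-0.1292+0.0282i)  (+0.4276+0.0542i)·(-0.0206+0.0069i)
Y_3^1(R⁻¹ n̂) = -0.072251-0.310410i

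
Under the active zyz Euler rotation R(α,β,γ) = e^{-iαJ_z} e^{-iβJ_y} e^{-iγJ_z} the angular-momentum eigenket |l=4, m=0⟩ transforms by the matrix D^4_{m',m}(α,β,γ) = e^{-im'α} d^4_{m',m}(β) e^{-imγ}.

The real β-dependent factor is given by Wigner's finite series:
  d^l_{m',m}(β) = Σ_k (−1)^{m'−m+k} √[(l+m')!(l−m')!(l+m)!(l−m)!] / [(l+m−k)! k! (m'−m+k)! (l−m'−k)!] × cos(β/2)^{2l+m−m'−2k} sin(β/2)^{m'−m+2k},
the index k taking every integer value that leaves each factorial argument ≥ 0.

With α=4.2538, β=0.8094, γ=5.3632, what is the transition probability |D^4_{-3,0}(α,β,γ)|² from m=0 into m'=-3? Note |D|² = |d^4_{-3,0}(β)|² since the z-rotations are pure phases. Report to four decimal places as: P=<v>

Split into d^4_{-3,0}(β=0.8094) × two z-phases.
Half-angle: c=0.919221, s=0.393743. N=√(1·5040·24·24)=1703.830978
Admissible k: 3..4 (factorial args all ≥0)
  k=3: (−1)^0·1703.8310/(144)·0.9192^5·0.3937^3 = +0.474025
  k=4: (−1)^1·1703.8310/(144)·0.9192^3·0.3937^5 = -0.086974
d^4_{-3,0}(0.8094) = +0.474025 -0.086974 = +0.387051
|D^4_{-3,0}|² = |d^4_{-3,0}(β)|² = (+0.387051)² = 0.149809 (the z-rotation phases have unit modulus)

P=0.1498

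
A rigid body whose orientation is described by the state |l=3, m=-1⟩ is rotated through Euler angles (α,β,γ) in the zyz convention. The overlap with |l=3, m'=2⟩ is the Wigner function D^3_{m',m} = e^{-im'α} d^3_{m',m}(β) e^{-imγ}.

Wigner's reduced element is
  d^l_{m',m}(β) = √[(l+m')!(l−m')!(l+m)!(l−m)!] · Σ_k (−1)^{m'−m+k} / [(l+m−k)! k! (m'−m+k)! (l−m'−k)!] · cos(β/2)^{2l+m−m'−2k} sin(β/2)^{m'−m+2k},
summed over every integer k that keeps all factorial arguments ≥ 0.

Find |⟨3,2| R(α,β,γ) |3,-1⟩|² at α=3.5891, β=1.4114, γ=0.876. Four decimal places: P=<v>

P=0.2349

Split into d^3_{2,-1}(β=1.4114) × two z-phases.
With c≡cos(β/2)=0.761158 and s≡sin(β/2)=0.648567, N=[120·1·2·24]^{1/2}=75.894664
Admissible k: 0..1 (factorial args all ≥0)
  k=0: (−1)^3·75.8947/(12)·0.7612^3·0.6486^3 = -0.760883
  k=1: (−1)^4·75.8947/(24)·0.7612^1·0.6486^5 = +0.276216
d^3_{2,-1}(1.4114) = -0.760883 +0.276216 = -0.484668
|D^3_{2,-1}|² = |d^3_{2,-1}(β)|² = (-0.484668)² = 0.234903 (the z-rotation phases have unit modulus)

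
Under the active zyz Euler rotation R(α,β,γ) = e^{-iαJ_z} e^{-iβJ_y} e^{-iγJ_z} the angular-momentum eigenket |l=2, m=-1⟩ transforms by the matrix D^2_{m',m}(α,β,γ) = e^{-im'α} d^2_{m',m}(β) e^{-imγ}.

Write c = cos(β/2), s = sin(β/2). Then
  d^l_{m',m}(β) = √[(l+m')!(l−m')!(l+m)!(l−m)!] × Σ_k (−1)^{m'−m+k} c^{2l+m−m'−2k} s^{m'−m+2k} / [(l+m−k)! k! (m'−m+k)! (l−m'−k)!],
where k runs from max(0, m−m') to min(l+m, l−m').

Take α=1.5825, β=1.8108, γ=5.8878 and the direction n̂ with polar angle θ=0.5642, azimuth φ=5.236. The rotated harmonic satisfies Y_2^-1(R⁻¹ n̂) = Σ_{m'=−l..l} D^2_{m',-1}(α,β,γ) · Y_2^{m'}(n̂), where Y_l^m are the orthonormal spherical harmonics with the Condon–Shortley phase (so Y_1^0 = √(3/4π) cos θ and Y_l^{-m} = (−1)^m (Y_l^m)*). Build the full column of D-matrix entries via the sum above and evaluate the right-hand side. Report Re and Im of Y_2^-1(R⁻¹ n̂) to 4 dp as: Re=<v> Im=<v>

Need the full column D^2_{m',-1} for m'=−2..2 at α=1.5825, β=1.8108, γ=5.8878.
cos(β/2)=0.617371, sin(β/2)=0.786672
d^2_{-2,-1}: single k=1 term ⇒ +0.370222;  D = -0.344903+0.134561i
d^2_{-1,-1}: k∈[0..1] ⇒ +0.145273 -0.707622 = -0.562349;  D = -0.210508-0.521462i
d^2_{0,-1}: k∈[0..1] ⇒ -0.453428 +0.736212 = +0.282785;  D = +0.260967-0.108918i
d^2_{1,-1}: k∈[0..1] ⇒ +0.707622 -0.382979 = +0.324643;  D = -0.128538-0.298112i
d^2_{2,-1}: single k=0 term ⇒ -0.601115;  D = +0.549167-0.244448i
Y_2^{m'}(θ=0.5642,φ=5.236) and Σ D·Y over m':
  (-0.3449+0.1346i)·(-0.0552+0.0957i)  (-0.2105-0.5215i)·(+0.1745+0.3023i)  (+0.2610-0.1089i)·(+0.3602+0.0000i)  (-0.1285-0.2981i)·(-0.1745+0.3023i)  (+0.5492-0.2444i)·(-0.0552-0.0957i)
Y_2^-1(R⁻¹ n̂) = +0.279935-0.260175i

Re=0.2799 Im=-0.2602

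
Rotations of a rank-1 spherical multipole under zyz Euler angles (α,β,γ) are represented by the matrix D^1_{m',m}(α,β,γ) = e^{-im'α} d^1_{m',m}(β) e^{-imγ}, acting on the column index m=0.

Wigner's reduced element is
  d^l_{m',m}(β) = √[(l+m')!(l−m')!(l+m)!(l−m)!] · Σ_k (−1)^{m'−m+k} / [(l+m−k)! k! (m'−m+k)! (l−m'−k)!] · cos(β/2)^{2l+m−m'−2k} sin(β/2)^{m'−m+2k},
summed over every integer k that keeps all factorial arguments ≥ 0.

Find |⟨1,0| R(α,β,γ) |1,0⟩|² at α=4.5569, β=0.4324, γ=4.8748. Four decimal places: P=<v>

First d^1_{0,0}(β=0.4324), then the phase factors e^{-i(0)α} and e^{-i(0)γ}:
Half-angle: c=0.976720, s=0.214520. N=√(1·1·1·1)=1.000000
Admissible k: 0..1 (factorial args all ≥0)
  k=0: (−1)^0·1.0000/(1)·0.9767^2·0.2145^0 = +0.953981
  k=1: (−1)^1·1.0000/(1)·0.9767^0·0.2145^2 = -0.046019
d^1_{0,0}(0.4324) = +0.953981 -0.046019 = +0.907963
|D^1_{0,0}|² = |d^1_{0,0}(β)|² = (+0.907963)² = 0.824396 (the z-rotation phases have unit modulus)

P=0.8244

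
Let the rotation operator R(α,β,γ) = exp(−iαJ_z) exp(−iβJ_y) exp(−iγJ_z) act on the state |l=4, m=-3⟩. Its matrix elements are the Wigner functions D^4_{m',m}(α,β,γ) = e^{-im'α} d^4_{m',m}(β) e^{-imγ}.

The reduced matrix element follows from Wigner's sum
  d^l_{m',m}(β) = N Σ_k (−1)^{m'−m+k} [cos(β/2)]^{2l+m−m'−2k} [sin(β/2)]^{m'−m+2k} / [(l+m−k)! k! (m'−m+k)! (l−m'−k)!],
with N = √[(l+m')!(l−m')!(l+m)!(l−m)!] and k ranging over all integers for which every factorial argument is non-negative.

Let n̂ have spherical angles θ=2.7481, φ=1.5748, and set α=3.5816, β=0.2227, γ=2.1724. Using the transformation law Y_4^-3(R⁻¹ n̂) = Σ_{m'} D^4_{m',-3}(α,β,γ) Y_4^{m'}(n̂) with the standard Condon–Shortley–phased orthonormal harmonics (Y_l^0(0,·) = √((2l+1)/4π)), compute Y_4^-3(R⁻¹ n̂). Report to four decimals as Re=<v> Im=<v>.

Need the full column D^4_{m',-3} for m'=−4..4 at α=3.5816, β=0.2227, γ=2.1724.
cos(β/2)=0.993807, sin(β/2)=0.111120
d^4_{-4,-3}: single k=1 term ⇒ +0.300920;  D = -0.123595+0.274367i
d^4_{-3,-3}: k∈[0..1] ⇒ +0.951517 -0.083271 = +0.868245;  D = -0.014551-0.868123i
d^4_{-2,-3}: k∈[0..1] ⇒ -0.398080 +0.014930 = -0.383150;  D = -0.168988-0.343871i
d^4_{-1,-3}: k∈[0..1] ⇒ +0.094421 -0.001967 = +0.092453;  D = -0.072235-0.057703i
d^4_{0,-3}: k∈[0..1] ⇒ -0.015738 +0.000197 = -0.015541;  D = -0.015118-0.003604i
d^4_{1,-3}: k∈[0..1] ⇒ +0.001967 -0.000015 = +0.001953;  D = -0.001911+0.000399i
d^4_{2,-3}: k∈[0..1] ⇒ -0.000187 +0.000001 = -0.000186;  D = -0.000148+0.000112i
d^4_{3,-3}: k∈[0..1] ⇒ +0.000013 -0.000000 = +0.000013;  D = -0.000006+0.000011i
d^4_{4,-3}: single k=0 term ⇒ -0.000001;  D = -0.000000+0.000001i
Y_4^{m'}(θ=2.7481,φ=1.5748) and Σ D·Y over m':
  (-0.1236+0.2744i)·(+0.0096-0.0002i)  (-0.0146-0.8681i)·(-0.0008-0.0652i)  (-0.1690-0.3439i)·(-0.2445+0.0020i)  (-0.0722-0.0577i)·(+0.0020+0.4977i)  (-0.0151-0.0036i)·(+0.3042+0.0000i)  (-0.0019+0.0004i)·(-0.0020+0.4977i)  (-0.0001+0.0001i)·(-0.2445-0.0020i)  (-0.0000+0.0000i)·(+0.0008-0.0652i)  (-0.0000+0.0000i)·(+0.0096+0.0002i)
Y_4^-3(R⁻¹ n̂) = +0.008110+0.049857i

Re=0.0081 Im=0.0499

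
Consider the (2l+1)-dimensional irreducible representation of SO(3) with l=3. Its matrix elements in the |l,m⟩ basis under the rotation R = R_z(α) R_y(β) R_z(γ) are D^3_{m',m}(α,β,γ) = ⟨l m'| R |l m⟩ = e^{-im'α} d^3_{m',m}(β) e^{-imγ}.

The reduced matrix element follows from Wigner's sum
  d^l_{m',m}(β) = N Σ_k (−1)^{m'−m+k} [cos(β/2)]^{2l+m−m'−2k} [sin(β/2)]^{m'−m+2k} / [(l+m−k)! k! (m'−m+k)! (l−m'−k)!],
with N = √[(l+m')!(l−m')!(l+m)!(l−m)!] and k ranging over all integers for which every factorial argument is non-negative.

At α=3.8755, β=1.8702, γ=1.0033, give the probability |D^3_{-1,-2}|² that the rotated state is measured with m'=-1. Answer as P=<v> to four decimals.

P=0.2519

First d^3_{-1,-2}(β=1.8702), then the phase factors e^{-i(-1)α} and e^{-i(-2)γ}:
Half-angle: c=0.593738, s=0.804658. N=√(2·24·1·120)=75.894664
The bounds max(0,m−m')=0 and min(l+m,l−m')=1 give 2 terms
  k=0: (−1)^1·75.8947/(24)·0.5937^5·0.8047^1 = -0.187752
  k=1: (−1)^2·75.8947/(12)·0.5937^3·0.8047^3 = +0.689682
d^3_{-1,-2}(1.8702) = -0.187752 +0.689682 = +0.501930
|D^3_{-1,-2}|² = |d^3_{-1,-2}(β)|² = (+0.501930)² = 0.251934 (the z-rotation phases have unit modulus)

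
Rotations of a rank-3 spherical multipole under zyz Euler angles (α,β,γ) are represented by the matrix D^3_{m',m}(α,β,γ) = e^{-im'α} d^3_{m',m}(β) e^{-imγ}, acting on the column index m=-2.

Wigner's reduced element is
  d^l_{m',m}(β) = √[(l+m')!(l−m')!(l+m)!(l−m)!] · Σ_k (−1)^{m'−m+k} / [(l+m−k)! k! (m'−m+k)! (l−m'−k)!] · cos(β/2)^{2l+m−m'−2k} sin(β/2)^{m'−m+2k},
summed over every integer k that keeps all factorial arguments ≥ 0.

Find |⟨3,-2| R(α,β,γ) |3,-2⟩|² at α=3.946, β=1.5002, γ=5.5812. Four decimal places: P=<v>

D^3_{-2,-2}(3.946,1.5002,5.5812) = e^{-i·-2·3.946}·d^3_{-2,-2}(1.5002)·e^{-i·-2·5.5812}. Compute d first:
c=cos(1.5002/2)=0.731621, s=sin(1.5002/2)=0.681712; N=√[1·120·1·120]=120.000000
Admissible k: 0..1 (factorial args all ≥0)
  k=0: (−1)^0·120.0000/(120)·0.7316^6·0.6817^0 = +0.153361
  k=1: (−1)^1·120.0000/(24)·0.7316^4·0.6817^2 = -0.665757
d^3_{-2,-2}(1.5002) = +0.153361 -0.665757 = -0.512396
|D^3_{-2,-2}|² = |d^3_{-2,-2}(β)|² = (-0.512396)² = 0.262549 (the z-rotation phases have unit modulus)

P=0.2625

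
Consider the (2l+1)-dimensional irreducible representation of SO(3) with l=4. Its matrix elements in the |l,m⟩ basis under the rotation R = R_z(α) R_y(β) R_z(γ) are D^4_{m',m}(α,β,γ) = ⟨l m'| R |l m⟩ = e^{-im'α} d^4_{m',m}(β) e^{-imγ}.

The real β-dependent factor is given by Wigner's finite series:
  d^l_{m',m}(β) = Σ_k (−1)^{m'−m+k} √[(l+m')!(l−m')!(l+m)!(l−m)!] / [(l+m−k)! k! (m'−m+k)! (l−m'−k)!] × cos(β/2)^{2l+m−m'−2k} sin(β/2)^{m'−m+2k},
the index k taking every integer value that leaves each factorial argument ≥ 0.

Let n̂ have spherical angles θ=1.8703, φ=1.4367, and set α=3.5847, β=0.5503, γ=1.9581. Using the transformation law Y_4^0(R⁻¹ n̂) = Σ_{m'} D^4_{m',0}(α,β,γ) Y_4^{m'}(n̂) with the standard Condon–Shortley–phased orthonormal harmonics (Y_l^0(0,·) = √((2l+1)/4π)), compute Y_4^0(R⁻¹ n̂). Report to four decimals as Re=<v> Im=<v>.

Need the full column D^4_{m',0} for m'=−4..4 at α=3.5847, β=0.5503, γ=1.9581.
cos(β/2)=0.962384, sin(β/2)=0.271691
d^4_{-4,0}: single k=4 term ⇒ +0.039106;  D = -0.007832+0.038314i
d^4_{-3,0}: k∈[3..4] ⇒ +0.195900 -0.015613 = +0.180287;  D = -0.043113-0.175056i
d^4_{-2,0}: k∈[2..4] ⇒ +0.556371 -0.118246 +0.003534 = +0.441659;  D = +0.279282+0.342146i
d^4_{-1,0}: k∈[1..4] ⇒ +0.929033 -0.444259 +0.035407 -0.000470 = +0.519710;  D = -0.469518-0.222825i
d^4_{0,0}: k∈[0..4] ⇒ +0.735849 -0.938346 +0.168267 -0.005960 +0.000030 = -0.040160;  D = -0.040160+0.000000i
d^4_{1,0}: k∈[0..3] ⇒ -0.929033 +0.444259 -0.035407 +0.000470 = -0.519710;  D = +0.469518-0.222825i
d^4_{2,0}: k∈[0..2] ⇒ +0.556371 -0.118246 +0.003534 = +0.441659;  D = +0.279282-0.342146i
d^4_{3,0}: k∈[0..1] ⇒ -0.195900 +0.015613 = -0.180287;  D = +0.043113-0.175056i
d^4_{4,0}: single k=0 term ⇒ +0.039106;  D = -0.007832-0.038314i
Y_4^{m'}(θ=1.8703,φ=1.4367) and Σ D·Y over m':
  (-0.0078+0.0383i)·(+0.3170+0.1885i)  (-0.0431-0.1751i)·(+0.1261-0.2964i)  (+0.2793+0.3421i)·(+0.1150+0.0316i)  (-0.4695-0.2228i)·(+0.0426-0.3160i)  (-0.0402+0.0000i)·(+0.0691+0.0000i)  (+0.4695-0.2228i)·(-0.0426-0.3160i)  (+0.2793-0.3421i)·(+0.1150-0.0316i)  (+0.0431-0.1751i)·(-0.1261-0.2964i)  (-0.0078-0.0383i)·(+0.3170-0.1885i)
Y_4^0(R⁻¹ n̂) = -0.275064+0.000000i

Re=-0.2751 Im=0.0000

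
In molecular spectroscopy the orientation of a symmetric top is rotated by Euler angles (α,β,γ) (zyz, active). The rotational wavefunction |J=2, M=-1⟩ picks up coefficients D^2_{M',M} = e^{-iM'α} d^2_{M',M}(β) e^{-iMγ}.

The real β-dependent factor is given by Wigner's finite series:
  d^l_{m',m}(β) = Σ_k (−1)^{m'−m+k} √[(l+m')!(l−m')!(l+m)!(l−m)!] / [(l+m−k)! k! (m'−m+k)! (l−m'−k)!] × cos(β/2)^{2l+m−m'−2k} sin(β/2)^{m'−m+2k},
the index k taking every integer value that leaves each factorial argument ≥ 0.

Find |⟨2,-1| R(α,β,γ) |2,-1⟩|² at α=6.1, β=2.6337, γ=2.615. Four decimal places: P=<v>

P=0.0301

D^2_{-1,-1}(6.1,2.6337,2.615) = e^{-i·-1·6.1}·d^2_{-1,-1}(2.6337)·e^{-i·-1·2.615}. Compute d first:
Half-angle: c=0.251226, s=0.967929. N=√(1·6·1·6)=6.000000
Admissible k: 0..1 (factorial args all ≥0)
  k=0: (−1)^0·6.0000/(6)·0.2512^4·0.9679^0 = +0.003983
  k=1: (−1)^1·6.0000/(2)·0.2512^2·0.9679^2 = -0.177393
d^2_{-1,-1}(2.6337) = +0.003983 -0.177393 = -0.173409
|D^2_{-1,-1}|² = |d^2_{-1,-1}(β)|² = (-0.173409)² = 0.030071 (the z-rotation phases have unit modulus)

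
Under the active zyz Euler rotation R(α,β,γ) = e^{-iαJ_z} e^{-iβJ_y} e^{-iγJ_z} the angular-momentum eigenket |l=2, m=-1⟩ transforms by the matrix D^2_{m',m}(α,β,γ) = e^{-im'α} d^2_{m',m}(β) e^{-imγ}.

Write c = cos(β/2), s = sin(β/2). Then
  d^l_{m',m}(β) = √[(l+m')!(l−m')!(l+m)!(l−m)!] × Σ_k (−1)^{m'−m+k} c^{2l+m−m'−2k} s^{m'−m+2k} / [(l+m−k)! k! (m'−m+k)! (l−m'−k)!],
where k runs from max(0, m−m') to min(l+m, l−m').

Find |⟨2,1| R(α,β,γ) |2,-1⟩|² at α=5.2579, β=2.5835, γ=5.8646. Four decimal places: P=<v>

P=0.4143

Split into d^2_{1,-1}(β=2.5835) × two z-phases.
Half-angle: c=0.275439, s=0.961319. N=√(6·1·1·6)=6.000000
Admissible k: 0..1 (factorial args all ≥0)
  k=0: (−1)^2·6.0000/(2)·0.2754^2·0.9613^2 = +0.210333
  k=1: (−1)^3·6.0000/(6)·0.2754^0·0.9613^4 = -0.854022
d^2_{1,-1}(2.5835) = +0.210333 -0.854022 = -0.643690
|D^2_{1,-1}|² = |d^2_{1,-1}(β)|² = (-0.643690)² = 0.414337 (the z-rotation phases have unit modulus)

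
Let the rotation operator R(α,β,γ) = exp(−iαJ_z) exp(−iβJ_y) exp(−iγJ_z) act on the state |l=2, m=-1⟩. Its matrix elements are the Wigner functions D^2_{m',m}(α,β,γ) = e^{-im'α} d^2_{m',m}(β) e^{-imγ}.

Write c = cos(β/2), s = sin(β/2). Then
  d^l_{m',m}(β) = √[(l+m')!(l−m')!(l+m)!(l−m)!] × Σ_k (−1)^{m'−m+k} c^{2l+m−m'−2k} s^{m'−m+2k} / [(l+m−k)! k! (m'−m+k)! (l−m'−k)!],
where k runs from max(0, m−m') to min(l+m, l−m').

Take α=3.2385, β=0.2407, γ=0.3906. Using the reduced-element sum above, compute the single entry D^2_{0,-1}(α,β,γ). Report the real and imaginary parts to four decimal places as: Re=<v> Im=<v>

Split into d^2_{0,-1}(β=0.2407) × two z-phases.
Half-angle: c=0.992767, s=0.120060. N=√(2·2·1·6)=4.898979
k∈{0,1} keeps every argument non-negative
  k=0: (−1)^1·4.8990/(2)·0.9928^3·0.1201^1 = -0.287749
  k=1: (−1)^2·4.8990/(2)·0.9928^1·0.1201^3 = +0.004208
d^2_{0,-1}(0.2407) = -0.287749 +0.004208 = -0.283541
Phases: e^{-i·(0)·3.2385}=+1.000000+0.000000i, e^{-i·(-1)·0.3906}=+0.924681+0.380743i ⇒ D=-0.262185-0.107956i

Re=-0.2622 Im=-0.1080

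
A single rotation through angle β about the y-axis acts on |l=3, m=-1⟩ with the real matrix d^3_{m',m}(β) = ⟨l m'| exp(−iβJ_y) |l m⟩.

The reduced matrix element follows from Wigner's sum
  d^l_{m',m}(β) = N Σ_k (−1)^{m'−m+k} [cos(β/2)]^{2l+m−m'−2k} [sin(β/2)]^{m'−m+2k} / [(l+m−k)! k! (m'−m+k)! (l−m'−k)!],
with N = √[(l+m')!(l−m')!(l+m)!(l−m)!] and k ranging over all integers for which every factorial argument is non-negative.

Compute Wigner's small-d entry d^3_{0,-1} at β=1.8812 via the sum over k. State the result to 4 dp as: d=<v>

d=0.2200

d^3_{0,-1}(β=1.8812) via Wigner's sum:
With c≡cos(β/2)=0.589303 and s≡sin(β/2)=0.807912, N=[6·6·2·24]^{1/2}=41.569219
Admissible k: 0..2 (factorial args all ≥0)
  k=0: (−1)^1·41.5692/(12)·0.5893^5·0.8079^1 = -0.198907
  k=1: (−1)^2·41.5692/(4)·0.5893^3·0.8079^3 = +1.121555
  k=2: (−1)^3·41.5692/(12)·0.5893^1·0.8079^5 = -0.702667
d^3_{0,-1}(1.8812) = -0.198907 +1.121555 -0.702667 = +0.219982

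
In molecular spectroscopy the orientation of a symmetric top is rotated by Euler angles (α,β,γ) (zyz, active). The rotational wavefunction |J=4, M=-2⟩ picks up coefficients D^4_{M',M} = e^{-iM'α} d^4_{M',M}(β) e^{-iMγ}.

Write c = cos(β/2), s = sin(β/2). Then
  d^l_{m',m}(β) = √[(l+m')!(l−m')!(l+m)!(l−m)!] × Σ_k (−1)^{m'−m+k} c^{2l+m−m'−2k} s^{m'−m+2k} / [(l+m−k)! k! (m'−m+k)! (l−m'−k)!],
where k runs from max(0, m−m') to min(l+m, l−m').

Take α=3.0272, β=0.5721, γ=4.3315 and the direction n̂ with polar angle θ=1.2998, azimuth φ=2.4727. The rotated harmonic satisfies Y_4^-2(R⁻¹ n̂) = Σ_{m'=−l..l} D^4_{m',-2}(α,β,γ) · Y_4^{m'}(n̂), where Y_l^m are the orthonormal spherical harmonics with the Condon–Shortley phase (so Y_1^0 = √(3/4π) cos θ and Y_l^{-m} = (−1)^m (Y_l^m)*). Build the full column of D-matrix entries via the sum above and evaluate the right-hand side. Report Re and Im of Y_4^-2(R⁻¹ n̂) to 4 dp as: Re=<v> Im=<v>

Need the full column D^4_{m',-2} for m'=−4..4 at α=3.0272, β=0.5721, γ=4.3315.
cos(β/2)=0.959366, sin(β/2)=0.282165
d^4_{-4,-2}: single k=2 term ⇒ +0.328466;  D = -0.113077+0.308389i
d^4_{-3,-2}: k∈[1..2] ⇒ +0.789691 -0.204935 = +0.584756;  D = +0.262657-0.522447i
d^4_{-2,-2}: k∈[0..2] ⇒ +0.717586 -0.744892 +0.080545 = +0.053240;  D = -0.029187+0.044527i
d^4_{-1,-2}: k∈[0..2] ⇒ -0.895425 +0.387290 -0.022335 = -0.530469;  D = -0.339552+0.407556i
d^4_{0,-2}: k∈[0..2] ⇒ +0.588888 -0.135844 +0.004407 = +0.457451;  D = -0.331016+0.315737i
d^4_{1,-2}: k∈[0..2] ⇒ -0.258194 +0.033502 -0.000580 = -0.225271;  D = -0.179690+0.135862i
d^4_{2,-2}: k∈[0..2] ⇒ +0.080545 -0.005574 +0.000040 = +0.075012;  D = -0.064607+0.038114i
d^4_{3,-2}: k∈[0..1] ⇒ -0.017728 +0.000511 = -0.017217;  D = -0.015730+0.006998i
d^4_{4,-2}: single k=0 term ⇒ +0.002458;  D = -0.002345+0.000736i
Y_4^{m'}(θ=1.2998,φ=2.4727) and Σ D·Y over m':
  (-0.1131+0.3084i)·(-0.3407+0.1714i)  (+0.2627-0.5224i)·(+0.1265-0.2717i)  (-0.0292+0.0445i)·(-0.0357-0.1506i)  (-0.3396+0.4076i)·(+0.2392+0.1890i)  (-0.3310+0.3157i)·(+0.1090+0.0000i)  (-0.1797+0.1359i)·(-0.2392+0.1890i)  (-0.0646+0.0381i)·(-0.0357+0.1506i)  (-0.0157+0.0070i)·(-0.1265-0.2717i)  (-0.0023+0.0007i)·(-0.3407-0.1714i)
Y_4^-2(R⁻¹ n̂) = -0.290917-0.265445i

Re=-0.2909 Im=-0.2654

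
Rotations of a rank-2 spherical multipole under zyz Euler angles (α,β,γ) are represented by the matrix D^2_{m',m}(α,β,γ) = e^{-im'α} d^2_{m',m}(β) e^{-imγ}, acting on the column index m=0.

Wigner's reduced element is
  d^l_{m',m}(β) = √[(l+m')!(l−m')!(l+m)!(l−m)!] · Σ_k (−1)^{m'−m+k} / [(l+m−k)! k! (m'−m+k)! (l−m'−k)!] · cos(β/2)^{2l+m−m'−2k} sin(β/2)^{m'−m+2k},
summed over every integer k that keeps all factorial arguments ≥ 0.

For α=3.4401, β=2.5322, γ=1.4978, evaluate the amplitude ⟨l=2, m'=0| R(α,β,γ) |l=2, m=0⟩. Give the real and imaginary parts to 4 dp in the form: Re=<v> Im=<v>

Re=0.5086 Im=0.0000

First d^2_{0,0}(β=2.5322), then the phase factors e^{-i(0)α} and e^{-i(0)γ}:
c=cos(2.5322/2)=0.300004, s=sin(2.5322/2)=0.953938; N=√[2·2·2·2]=4.000000
Admissible k: 0..2 (factorial args all ≥0)
  k=0: (−1)^0·4.0000/(4)·0.3000^4·0.9539^0 = +0.008100
  k=1: (−1)^1·4.0000/(1)·0.3000^2·0.9539^2 = -0.327607
  k=2: (−1)^2·4.0000/(4)·0.3000^0·0.9539^4 = +0.828096
d^2_{0,0}(2.5322) = +0.008100 -0.327607 +0.828096 = +0.508590
D = (+1.000000+0.000000i)·(+0.508590)·(+1.000000+0.000000i) = +0.508590+0.000000i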